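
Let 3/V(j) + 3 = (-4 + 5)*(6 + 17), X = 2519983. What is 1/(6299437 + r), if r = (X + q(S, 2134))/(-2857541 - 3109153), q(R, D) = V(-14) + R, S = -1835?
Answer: 119333880/751736208662597 ≈ 1.5874e-7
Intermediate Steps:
V(j) = 3/20 (V(j) = 3/(-3 + (-4 + 5)*(6 + 17)) = 3/(-3 + 1*23) = 3/(-3 + 23) = 3/20)
q(R, D) = 3/20 + R
r = -50362963/119333880 (r = (2519983 + (3/20 - 1835))/(-2857541 - 3109153) = (2519983 - 36697/20)/(-5966694) = (50362963/20)*(-1/5966694) = -50362963/119333880 ≈ -0.42203)
1/(6299437 + r) = 1/(6299437 - 50362963/119333880) = 1/(751736208662597/119333880) = 119333880/751736208662597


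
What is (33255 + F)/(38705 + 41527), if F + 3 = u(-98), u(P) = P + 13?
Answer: 33167/80232 ≈ 0.41339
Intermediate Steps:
u(P) = 13 + P
F = -88 (F = -3 + (13 - 98) = -3 - 85 = -88)
(33255 + F)/(38705 + 41527) = (33255 - 88)/(38705 + 41527) = 33167/80232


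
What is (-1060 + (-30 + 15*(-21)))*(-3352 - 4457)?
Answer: 10971645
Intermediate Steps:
(-1060 + (-30 + 15*(-21)))*(-3352 - 4457) = (-1060 + (-30 - 315))*(-7809) = (-1060 - 345)*(-7809) = -1405*(-7809) = 10971645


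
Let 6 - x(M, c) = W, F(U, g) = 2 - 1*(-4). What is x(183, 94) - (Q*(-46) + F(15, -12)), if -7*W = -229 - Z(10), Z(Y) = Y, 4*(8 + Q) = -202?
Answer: -19076/7 ≈ -2725.1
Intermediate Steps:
Q = -117/2 (Q = -8 + (¼)*(-202) = -8 - 101/2 = -117/2 ≈ -58.500)
F(U, g) = 6 (F(U, g) = 2 + 4 = 6)
W = 239/7 (W = -(-229 - 1*10)/7 = -(-229 - 10)/7 = -⅐*(-239) = 239/7 ≈ 34.143)
x(M, c) = -197/7 (x(M, c) = 6 - 1*239/7 = 6 - 239/7 = -197/7)
x(183, 94) - (Q*(-46) + F(15, -12)) = -197/7 - (-117/2*(-46) + 6) = -197/7 - (2691 + 6) = -197/7 - 1*2697 = -197/7 - 2697 = -19076/7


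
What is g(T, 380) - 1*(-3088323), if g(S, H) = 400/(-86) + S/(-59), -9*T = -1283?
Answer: 70515517690/22833 ≈ 3.0883e+6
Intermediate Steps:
T = 1283/9 (T = -⅑*(-1283) = 1283/9 ≈ 142.56)
g(S, H) = -200/43 - S/59 (g(S, H) = 400*(-1/86) + S*(-1/59) = -200/43 - S/59)
g(T, 380) - 1*(-3088323) = (-200/43 - 1/59*1283/9) - 1*(-3088323) = (-200/43 - 1283/531) + 3088323 = -161369/22833 + 3088323 = 70515517690/22833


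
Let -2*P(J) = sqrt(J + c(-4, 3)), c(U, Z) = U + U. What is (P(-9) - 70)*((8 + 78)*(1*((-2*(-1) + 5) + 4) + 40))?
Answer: -307020 - 2193*I*sqrt(17) ≈ -3.0702e+5 - 9042.0*I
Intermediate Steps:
c(U, Z) = 2*U
P(J) = -sqrt(-8 + J)/2 (P(J) = -sqrt(J + 2*(-4))/2 = -sqrt(J - 8)/2 = -sqrt(-8 + J)/2)
(P(-9) - 70)*((8 + 78)*(1*((-2*(-1) + 5) + 4) + 40)) = (-sqrt(-8 - 9)/2 - 70)*((8 + 78)*(1*((-2*(-1) + 5) + 4) + 40)) = (-I*sqrt(17)/2 - 70)*(86*(1*((2 + 5) + 4) + 40)) = (-I*sqrt(17)/2 - 70)*(86*(1*(7 + 4) + 40)) = (-I*sqrt(17)/2 - 70)*(86*(1*11 + 40)) = (-70 - I*sqrt(17)/2)*(86*(11 + 40)) = (-70 - I*sqrt(17)/2)*(86*51) = (-70 - I*sqrt(17)/2)*4386 = -307020 - 2193*I*sqrt(17)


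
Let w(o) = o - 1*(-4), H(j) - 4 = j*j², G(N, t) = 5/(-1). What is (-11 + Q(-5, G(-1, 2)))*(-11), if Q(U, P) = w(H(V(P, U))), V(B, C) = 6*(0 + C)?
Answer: 297033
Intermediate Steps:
V(B, C) = 6*C
G(N, t) = -5 (G(N, t) = 5*(-1) = -5)
H(j) = 4 + j³ (H(j) = 4 + j*j² = 4 + j³)
w(o) = 4 + o (w(o) = o + 4 = 4 + o)
Q(U, P) = 8 + 216*U³ (Q(U, P) = 4 + (4 + (6*U)³) = 4 + (4 + 216*U³) = 8 + 216*U³)
(-11 + Q(-5, G(-1, 2)))*(-11) = (-11 + (8 + 216*(-5)³))*(-11) = (-11 + (8 + 216*(-125)))*(-11) = (-11 + (8 - 27000))*(-11) = (-11 - 26992)*(-11) = -27003*(-11) = 297033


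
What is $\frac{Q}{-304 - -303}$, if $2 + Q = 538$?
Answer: $-536$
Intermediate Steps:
$Q = 536$ ($Q = -2 + 538 = 536$)
$\frac{Q}{-304 - -303} = \frac{536}{-304 - -303} = \frac{536}{-304 + 303} = \frac{536}{-1} = 536 \left(-1\right) = -536$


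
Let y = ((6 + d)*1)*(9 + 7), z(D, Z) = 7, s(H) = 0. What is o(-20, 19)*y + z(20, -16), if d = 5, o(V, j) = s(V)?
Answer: 7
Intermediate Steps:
o(V, j) = 0
y = 176 (y = ((6 + 5)*1)*(9 + 7) = (11*1)*16 = 11*16 = 176)
o(-20, 19)*y + z(20, -16) = 0*176 + 7 = 0 + 7 = 7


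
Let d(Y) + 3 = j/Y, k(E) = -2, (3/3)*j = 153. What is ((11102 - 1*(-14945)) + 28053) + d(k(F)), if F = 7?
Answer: 108041/2 ≈ 54021.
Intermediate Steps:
j = 153
d(Y) = -3 + 153/Y
((11102 - 1*(-14945)) + 28053) + d(k(F)) = ((11102 - 1*(-14945)) + 28053) + (-3 + 153/(-2)) = ((11102 + 14945) + 28053) + (-3 + 153*(-1/2)) = (26047 + 28053) + (-3 - 153/2) = 54100 - 159/2 = 108041/2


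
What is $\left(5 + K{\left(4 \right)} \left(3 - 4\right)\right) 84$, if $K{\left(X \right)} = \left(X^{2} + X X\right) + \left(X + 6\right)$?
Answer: $-3108$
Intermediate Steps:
$K{\left(X \right)} = 6 + X + 2 X^{2}$ ($K{\left(X \right)} = \left(X^{2} + X^{2}\right) + \left(6 + X\right) = 2 X^{2} + \left(6 + X\right) = 6 + X + 2 X^{2}$)
$\left(5 + K{\left(4 \right)} \left(3 - 4\right)\right) 84 = \left(5 + \left(6 + 4 + 2 \cdot 4^{2}\right) \left(3 - 4\right)\right) 84 = \left(5 + \left(6 + 4 + 2 \cdot 16\right) \left(-1\right)\right) 84 = \left(5 + \left(6 + 4 + 32\right) \left(-1\right)\right) 84 = \left(5 + 42 \left(-1\right)\right) 84 = \left(5 - 42\right) 84 = \left(-37\right) 84 = -3108$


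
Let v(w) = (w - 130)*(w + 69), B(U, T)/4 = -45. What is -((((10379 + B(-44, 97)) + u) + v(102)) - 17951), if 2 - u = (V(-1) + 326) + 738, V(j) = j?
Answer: 13601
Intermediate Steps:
u = -1061 (u = 2 - ((-1 + 326) + 738) = 2 - (325 + 738) = 2 - 1*1063 = 2 - 1063 = -1061)
B(U, T) = -180 (B(U, T) = 4*(-45) = -180)
v(w) = (-130 + w)*(69 + w)
-((((10379 + B(-44, 97)) + u) + v(102)) - 17951) = -((((10379 - 180) - 1061) + (-8970 + 102**2 - 61*102)) - 17951) = -(((10199 - 1061) + (-8970 + 10404 - 6222)) - 17951) = -((9138 - 4788) - 17951) = -(4350 - 17951) = -1*(-13601) = 13601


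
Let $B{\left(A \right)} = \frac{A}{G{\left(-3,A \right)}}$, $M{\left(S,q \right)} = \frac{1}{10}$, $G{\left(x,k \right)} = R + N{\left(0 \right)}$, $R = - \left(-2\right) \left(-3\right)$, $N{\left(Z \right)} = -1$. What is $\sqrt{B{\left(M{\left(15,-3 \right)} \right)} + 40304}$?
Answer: $\frac{\sqrt{197489530}}{70} \approx 200.76$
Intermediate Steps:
$R = -6$ ($R = \left(-1\right) 6 = -6$)
$G{\left(x,k \right)} = -7$ ($G{\left(x,k \right)} = -6 - 1 = -7$)
$M{\left(S,q \right)} = \frac{1}{10}$
$B{\left(A \right)} = - \frac{A}{7}$ ($B{\left(A \right)} = \frac{A}{-7} = A \left(- \frac{1}{7}\right) = - \frac{A}{7}$)
$\sqrt{B{\left(M{\left(15,-3 \right)} \right)} + 40304} = \sqrt{\left(- \frac{1}{7}\right) \frac{1}{10} + 40304} = \sqrt{- \frac{1}{70} + 40304} = \sqrt{\frac{2821279}{70}} = \frac{\sqrt{197489530}}{70}$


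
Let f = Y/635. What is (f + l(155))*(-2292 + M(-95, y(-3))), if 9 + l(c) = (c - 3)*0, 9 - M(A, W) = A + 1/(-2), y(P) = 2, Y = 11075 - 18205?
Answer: 11239375/254 ≈ 44250.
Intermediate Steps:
Y = -7130
M(A, W) = 19/2 - A (M(A, W) = 9 - (A + 1/(-2)) = 9 - (A - ½) = 9 - (-½ + A) = 9 + (½ - A) = 19/2 - A)
l(c) = -9 (l(c) = -9 + (c - 3)*0 = -9 + (-3 + c)*0 = -9 + 0 = -9)
f = -1426/127 (f = -7130/635 = -7130*1/635 = -1426/127 ≈ -11.228)
(f + l(155))*(-2292 + M(-95, y(-3))) = (-1426/127 - 9)*(-2292 + (19/2 - 1*(-95))) = -2569*(-2292 + (19/2 + 95))/127 = -2569*(-2292 + 209/2)/127 = -2569/127*(-4375/2) = 11239375/254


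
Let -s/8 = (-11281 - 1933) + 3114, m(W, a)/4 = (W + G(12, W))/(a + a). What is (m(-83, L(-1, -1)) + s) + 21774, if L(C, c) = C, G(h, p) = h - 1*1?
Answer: 102718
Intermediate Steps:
G(h, p) = -1 + h (G(h, p) = h - 1 = -1 + h)
m(W, a) = 2*(11 + W)/a (m(W, a) = 4*((W + (-1 + 12))/(a + a)) = 4*((W + 11)/((2*a))) = 4*((11 + W)*(1/(2*a))) = 4*((11 + W)/(2*a)) = 2*(11 + W)/a)
s = 80800 (s = -8*((-11281 - 1933) + 3114) = -8*(-13214 + 3114) = -8*(-10100) = 80800)
(m(-83, L(-1, -1)) + s) + 21774 = (2*(11 - 83)/(-1) + 80800) + 21774 = (2*(-1)*(-72) + 80800) + 21774 = (144 + 80800) + 21774 = 80944 + 21774 = 102718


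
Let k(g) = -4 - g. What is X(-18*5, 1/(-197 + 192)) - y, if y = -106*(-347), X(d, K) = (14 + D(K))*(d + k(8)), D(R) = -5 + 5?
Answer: -38210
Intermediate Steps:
D(R) = 0
X(d, K) = -168 + 14*d (X(d, K) = (14 + 0)*(d + (-4 - 1*8)) = 14*(d + (-4 - 8)) = 14*(d - 12) = 14*(-12 + d) = -168 + 14*d)
y = 36782
X(-18*5, 1/(-197 + 192)) - y = (-168 + 14*(-18*5)) - 1*36782 = (-168 + 14*(-90)) - 36782 = (-168 - 1260) - 36782 = -1428 - 36782 = -38210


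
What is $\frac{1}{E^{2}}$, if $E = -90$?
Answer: $\frac{1}{8100} \approx 0.00012346$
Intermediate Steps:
$\frac{1}{E^{2}} = \frac{1}{\left(-90\right)^{2}} = \frac{1}{8100}$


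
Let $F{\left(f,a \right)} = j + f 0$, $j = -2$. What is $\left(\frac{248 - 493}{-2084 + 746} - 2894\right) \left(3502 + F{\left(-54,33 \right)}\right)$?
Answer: $- \frac{6775872250}{669} \approx -1.0128 \cdot 10^{7}$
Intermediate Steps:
$F{\left(f,a \right)} = -2$ ($F{\left(f,a \right)} = -2 + f 0 = -2 + 0 = -2$)
$\left(\frac{248 - 493}{-2084 + 746} - 2894\right) \left(3502 + F{\left(-54,33 \right)}\right) = \left(\frac{248 - 493}{-2084 + 746} - 2894\right) \left(3502 - 2\right) = \left(- \frac{245}{-1338} - 2894\right) 3500 = \left(\left(-245\right) \left(- \frac{1}{1338}\right) - 2894\right) 3500 = \left(\frac{245}{1338} - 2894\right) 3500 = \left(- \frac{3871927}{1338}\right) 3500 = - \frac{6775872250}{669}$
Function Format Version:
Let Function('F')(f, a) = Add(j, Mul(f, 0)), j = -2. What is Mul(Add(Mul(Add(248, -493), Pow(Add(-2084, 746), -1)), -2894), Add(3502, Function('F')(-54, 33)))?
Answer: Rational(-6775872250, 669) ≈ -1.0128e+7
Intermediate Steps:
Function('F')(f, a) = -2 (Function('F')(f, a) = Add(-2, Mul(f, 0)) = Add(-2, 0) = -2)
Mul(Add(Mul(Add(248, -493), Pow(Add(-2084, 746), -1)), -2894), Add(3502, Function('F')(-54, 33))) = Mul(Add(Mul(Add(248, -493), Pow(Add(-2084, 746), -1)), -2894), Add(3502, -2)) = Mul(Add(Mul(-245, Pow(-1338, -1)), -2894), 3500) = Mul(Add(Mul(-245, Rational(-1, 1338)), -2894), 3500) = Mul(Add(Rational(245, 1338), -2894), 3500) = Mul(Rational(-3871927, 1338), 3500) = Rational(-6775872250, 669)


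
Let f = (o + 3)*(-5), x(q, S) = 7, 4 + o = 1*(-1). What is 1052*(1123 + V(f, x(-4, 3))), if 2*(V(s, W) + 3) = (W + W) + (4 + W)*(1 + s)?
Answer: 1249250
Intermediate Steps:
o = -5 (o = -4 + 1*(-1) = -4 - 1 = -5)
f = 10 (f = (-5 + 3)*(-5) = -2*(-5) = 10)
V(s, W) = -3 + W + (1 + s)*(4 + W)/2 (V(s, W) = -3 + ((W + W) + (4 + W)*(1 + s))/2 = -3 + (2*W + (1 + s)*(4 + W))/2 = -3 + (W + (1 + s)*(4 + W)/2) = -3 + W + (1 + s)*(4 + W)/2)
1052*(1123 + V(f, x(-4, 3))) = 1052*(1123 + (-1 + 2*10 + (3/2)*7 + (½)*7*10)) = 1052*(1123 + (-1 + 20 + 21/2 + 35)) = 1052*(1123 + 129/2) = 1052*(2375/2) = 1249250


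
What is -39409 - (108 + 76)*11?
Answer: -41433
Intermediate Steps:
-39409 - (108 + 76)*11 = -39409 - 184*11 = -39409 - 1*2024 = -39409 - 2024 = -41433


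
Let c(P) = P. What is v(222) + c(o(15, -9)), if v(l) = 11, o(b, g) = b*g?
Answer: -124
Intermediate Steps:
v(222) + c(o(15, -9)) = 11 + 15*(-9) = 11 - 135 = -124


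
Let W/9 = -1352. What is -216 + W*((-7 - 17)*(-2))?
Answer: -584280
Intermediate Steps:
W = -12168 (W = 9*(-1352) = -12168)
-216 + W*((-7 - 17)*(-2)) = -216 - 12168*(-7 - 17)*(-2) = -216 - (-292032)*(-2) = -216 - 12168*48 = -216 - 584064 = -584280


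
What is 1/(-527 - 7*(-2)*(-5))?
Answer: -1/597 ≈ -0.0016750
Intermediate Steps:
1/(-527 - 7*(-2)*(-5)) = 1/(-527 + 14*(-5)) = 1/(-527 - 70) = 1/(-597) = -1/597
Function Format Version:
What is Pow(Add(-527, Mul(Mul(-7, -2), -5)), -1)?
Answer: Rational(-1, 597) ≈ -0.0016750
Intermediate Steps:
Pow(Add(-527, Mul(Mul(-7, -2), -5)), -1) = Pow(Add(-527, Mul(14, -5)), -1) = Pow(Add(-527, -70), -1) = Pow(-597, -1) = Rational(-1, 597)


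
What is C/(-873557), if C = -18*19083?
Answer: 343494/873557 ≈ 0.39321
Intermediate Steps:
C = -343494
C/(-873557) = -343494/(-873557) = -343494*(-1/873557) = 343494/873557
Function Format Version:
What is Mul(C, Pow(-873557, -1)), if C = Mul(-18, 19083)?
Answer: Rational(343494, 873557) ≈ 0.39321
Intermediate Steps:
C = -343494
Mul(C, Pow(-873557, -1)) = Mul(-343494, Pow(-873557, -1)) = Mul(-343494, Rational(-1, 873557)) = Rational(343494, 873557)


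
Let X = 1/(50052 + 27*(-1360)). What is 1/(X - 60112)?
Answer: -13332/801413183 ≈ -1.6636e-5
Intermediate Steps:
X = 1/13332 (X = 1/(50052 - 36720) = 1/13332 ≈ 7.5008e-5)
1/(X - 60112) = 1/(1/13332 - 60112) = 1/(-801413183/13332) = -13332/801413183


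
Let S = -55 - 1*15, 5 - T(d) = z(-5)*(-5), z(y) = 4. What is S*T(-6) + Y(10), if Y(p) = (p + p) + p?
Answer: -1720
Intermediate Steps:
Y(p) = 3*p (Y(p) = 2*p + p = 3*p)
T(d) = 25 (T(d) = 5 - 4*(-5) = 5 - 1*(-20) = 5 + 20 = 25)
S = -70 (S = -55 - 15 = -70)
S*T(-6) + Y(10) = -70*25 + 3*10 = -1750 + 30 = -1720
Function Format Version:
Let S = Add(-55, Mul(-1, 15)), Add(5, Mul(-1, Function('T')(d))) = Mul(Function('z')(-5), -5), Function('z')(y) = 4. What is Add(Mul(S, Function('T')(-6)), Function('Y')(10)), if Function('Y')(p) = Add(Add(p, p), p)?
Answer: -1720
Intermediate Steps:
Function('Y')(p) = Mul(3, p) (Function('Y')(p) = Add(Mul(2, p), p) = Mul(3, p))
Function('T')(d) = 25 (Function('T')(d) = Add(5, Mul(-1, Mul(4, -5))) = Add(5, Mul(-1, -20)) = Add(5, 20) = 25)
S = -70 (S = Add(-55, -15) = -70)
Add(Mul(S, Function('T')(-6)), Function('Y')(10)) = Add(Mul(-70, 25), Mul(3, 10)) = Add(-1750, 30) = -1720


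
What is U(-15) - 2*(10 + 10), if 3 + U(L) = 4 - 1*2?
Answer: -41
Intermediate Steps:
U(L) = -1 (U(L) = -3 + (4 - 1*2) = -3 + (4 - 2) = -3 + 2 = -1)
U(-15) - 2*(10 + 10) = -1 - 2*(10 + 10) = -1 - 2*20 = -1 - 1*40 = -1 - 40 = -41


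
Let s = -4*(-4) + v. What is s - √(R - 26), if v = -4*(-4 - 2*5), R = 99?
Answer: 72 - √73 ≈ 63.456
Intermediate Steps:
v = 56 (v = -4*(-4 - 10) = -4*(-14) = 56)
s = 72 (s = -4*(-4) + 56 = 16 + 56 = 72)
s - √(R - 26) = 72 - √(99 - 26) = 72 - √73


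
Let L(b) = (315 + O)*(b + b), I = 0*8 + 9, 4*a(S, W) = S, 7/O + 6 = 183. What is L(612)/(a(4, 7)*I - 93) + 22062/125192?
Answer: -16953100195/3693164 ≈ -4590.4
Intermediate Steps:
O = 7/177 (O = 7/(-6 + 183) = 7/177 ≈ 0.039548)
a(S, W) = S/4
I = 9 (I = 0 + 9 = 9)
L(b) = 111524*b/177 (L(b) = (315 + 7/177)*(b + b) = 55762*(2*b)/177 = 111524*b/177)
L(612)/(a(4, 7)*I - 93) + 22062/125192 = ((111524/177)*612)/(((¼)*4)*9 - 93) + 22062/125192 = 22750896/(59*(1*9 - 93)) + 22062*(1/125192) = 22750896/(59*(9 - 93)) + 11031/62596 = (22750896/59)/(-84) + 11031/62596 = (22750896/59)*(-1/84) + 11031/62596 = -270844/59 + 11031/62596 = -16953100195/3693164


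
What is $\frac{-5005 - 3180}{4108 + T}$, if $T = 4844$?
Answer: $- \frac{8185}{8952} \approx -0.91432$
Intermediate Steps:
$\frac{-5005 - 3180}{4108 + T} = \frac{-5005 - 3180}{4108 + 4844} = - \frac{8185}{8952}$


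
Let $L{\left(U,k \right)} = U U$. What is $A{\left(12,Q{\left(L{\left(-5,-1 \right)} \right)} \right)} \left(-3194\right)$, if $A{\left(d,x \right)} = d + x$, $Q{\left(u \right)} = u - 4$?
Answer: $-105402$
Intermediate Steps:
$L{\left(U,k \right)} = U^{2}$
$Q{\left(u \right)} = -4 + u$
$A{\left(12,Q{\left(L{\left(-5,-1 \right)} \right)} \right)} \left(-3194\right) = \left(12 - \left(4 - \left(-5\right)^{2}\right)\right) \left(-3194\right) = \left(12 + \left(-4 + 25\right)\right) \left(-3194\right) = \left(12 + 21\right) \left(-3194\right) = 33 \left(-3194\right) = -105402$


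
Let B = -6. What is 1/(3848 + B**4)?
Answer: 1/5144 ≈ 0.00019440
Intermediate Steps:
1/(3848 + B**4) = 1/(3848 + (-6)**4) = 1/(3848 + 1296) = 1/5144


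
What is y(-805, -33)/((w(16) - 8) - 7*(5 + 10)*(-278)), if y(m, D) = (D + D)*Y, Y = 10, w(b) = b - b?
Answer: -330/14591 ≈ -0.022617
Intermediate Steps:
w(b) = 0
y(m, D) = 20*D (y(m, D) = (D + D)*10 = (2*D)*10 = 20*D)
y(-805, -33)/((w(16) - 8) - 7*(5 + 10)*(-278)) = (20*(-33))/((0 - 8) - 7*(5 + 10)*(-278)) = -660/(-8 - 7*15*(-278)) = -660/(-8 - 105*(-278)) = -660/(-8 + 29190) = -660/29182 = -660*1/29182 = -330/14591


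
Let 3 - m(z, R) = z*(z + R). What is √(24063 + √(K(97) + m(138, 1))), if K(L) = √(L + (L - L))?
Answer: √(24063 + I*√(19179 - √97)) ≈ 155.12 + 0.4463*I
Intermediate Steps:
m(z, R) = 3 - z*(R + z) (m(z, R) = 3 - z*(z + R) = 3 - z*(R + z))
K(L) = √L (K(L) = √(L + 0) = √L)
√(24063 + √(K(97) + m(138, 1))) = √(24063 + √(√97 + (3 - 1*138² - 1*1*138))) = √(24063 + √(√97 + (3 - 1*19044 - 138))) = √(24063 + √(√97 + (3 - 19044 - 138))) = √(24063 + √(√97 - 19179)) = √(24063 + √(-19179 + √97))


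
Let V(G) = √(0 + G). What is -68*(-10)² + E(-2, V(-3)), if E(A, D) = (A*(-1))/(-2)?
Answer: -6801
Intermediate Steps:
V(G) = √G
E(A, D) = A/2 (E(A, D) = -A*(-½) = A/2)
-68*(-10)² + E(-2, V(-3)) = -68*(-10)² + (½)*(-2) = -68*100 - 1 = -6800 - 1 = -6801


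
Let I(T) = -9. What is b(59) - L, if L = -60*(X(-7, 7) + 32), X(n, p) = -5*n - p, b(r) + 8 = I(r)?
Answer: 3583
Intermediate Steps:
b(r) = -17 (b(r) = -8 - 9 = -17)
X(n, p) = -p - 5*n
L = -3600 (L = -60*((-1*7 - 5*(-7)) + 32) = -60*((-7 + 35) + 32) = -60*(28 + 32) = -60*60 = -3600)
b(59) - L = -17 - 1*(-3600) = -17 + 3600 = 3583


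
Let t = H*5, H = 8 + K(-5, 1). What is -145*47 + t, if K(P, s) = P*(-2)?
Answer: -6725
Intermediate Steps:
K(P, s) = -2*P
H = 18 (H = 8 - 2*(-5) = 8 + 10 = 18)
t = 90 (t = 18*5 = 90)
-145*47 + t = -145*47 + 90 = -6815 + 90 = -6725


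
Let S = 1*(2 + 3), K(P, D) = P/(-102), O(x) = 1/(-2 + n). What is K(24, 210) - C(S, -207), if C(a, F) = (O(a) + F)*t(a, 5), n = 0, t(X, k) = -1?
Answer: -7063/34 ≈ -207.74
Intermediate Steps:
O(x) = -½ (O(x) = 1/(-2 + 0) = 1/(-2) = -½)
K(P, D) = -P/102 (K(P, D) = P*(-1/102) = -P/102)
S = 5 (S = 1*5 = 5)
C(a, F) = ½ - F (C(a, F) = (-½ + F)*(-1) = ½ - F)
K(24, 210) - C(S, -207) = -1/102*24 - (½ - 1*(-207)) = -4/17 - (½ + 207) = -4/17 - 1*415/2 = -4/17 - 415/2 = -7063/34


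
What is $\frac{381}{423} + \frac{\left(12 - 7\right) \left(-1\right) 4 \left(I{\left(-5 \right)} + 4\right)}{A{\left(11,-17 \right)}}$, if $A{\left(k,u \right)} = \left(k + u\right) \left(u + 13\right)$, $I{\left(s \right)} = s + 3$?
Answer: $- \frac{36}{47} \approx -0.76596$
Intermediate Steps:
$I{\left(s \right)} = 3 + s$
$A{\left(k,u \right)} = \left(13 + u\right) \left(k + u\right)$ ($A{\left(k,u \right)} = \left(k + u\right) \left(13 + u\right) = \left(13 + u\right) \left(k + u\right)$)
$\frac{381}{423} + \frac{\left(12 - 7\right) \left(-1\right) 4 \left(I{\left(-5 \right)} + 4\right)}{A{\left(11,-17 \right)}} = \frac{381}{423} + \frac{\left(12 - 7\right) \left(-1\right) 4 \left(\left(3 - 5\right) + 4\right)}{\left(-17\right)^{2} + 13 \cdot 11 + 13 \left(-17\right) + 11 \left(-17\right)} = 381 \cdot \frac{1}{423} + \frac{5 \left(- 4 \left(-2 + 4\right)\right)}{289 + 143 - 221 - 187} = \frac{127}{141} + \frac{5 \left(\left(-4\right) 2\right)}{24} = \frac{127}{141} + 5 \left(-8\right) \frac{1}{24} = \frac{127}{141} - \frac{5}{3} = - \frac{36}{47}$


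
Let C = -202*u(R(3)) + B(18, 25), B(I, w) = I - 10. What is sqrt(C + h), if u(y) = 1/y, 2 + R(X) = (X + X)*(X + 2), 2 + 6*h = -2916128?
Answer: I*sqrt(857340834)/42 ≈ 697.15*I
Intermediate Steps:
B(I, w) = -10 + I
h = -1458065/3 (h = -1/3 + (1/6)*(-2916128) = -1/3 - 1458064/3 = -1458065/3 ≈ -4.8602e+5)
R(X) = -2 + 2*X*(2 + X) (R(X) = -2 + (X + X)*(X + 2) = -2 + (2*X)*(2 + X) = -2 + 2*X*(2 + X))
C = 11/14 (C = -202/(-2 + 2*3**2 + 4*3) + (-10 + 18) = -202/(-2 + 2*9 + 12) + 8 = -202/(-2 + 18 + 12) + 8 = -202/28 + 8 = -202*1/28 + 8 = -101/14 + 8 = 11/14 ≈ 0.78571)
sqrt(C + h) = sqrt(11/14 - 1458065/3) = sqrt(-20412877/42) = I*sqrt(857340834)/42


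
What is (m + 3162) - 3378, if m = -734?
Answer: -950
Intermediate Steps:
(m + 3162) - 3378 = (-734 + 3162) - 3378 = 2428 - 3378 = -950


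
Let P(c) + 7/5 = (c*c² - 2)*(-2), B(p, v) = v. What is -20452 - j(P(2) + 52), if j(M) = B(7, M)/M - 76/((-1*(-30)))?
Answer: -306757/15 ≈ -20450.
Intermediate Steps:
P(c) = 13/5 - 2*c³ (P(c) = -7/5 + (c*c² - 2)*(-2) = -7/5 + (c³ - 2)*(-2) = -7/5 + (-2 + c³)*(-2) = -7/5 + (4 - 2*c³) = 13/5 - 2*c³)
j(M) = -23/15 (j(M) = M/M - 76/((-1*(-30))) = 1 - 76/30 = 1 - 76*1/30 = 1 - 38/15 = -23/15)
-20452 - j(P(2) + 52) = -20452 - 1*(-23/15) = -20452 + 23/15 = -306757/15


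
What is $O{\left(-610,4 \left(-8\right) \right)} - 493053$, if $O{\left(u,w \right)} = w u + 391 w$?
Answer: $-486045$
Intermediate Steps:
$O{\left(u,w \right)} = 391 w + u w$ ($O{\left(u,w \right)} = u w + 391 w = 391 w + u w$)
$O{\left(-610,4 \left(-8\right) \right)} - 493053 = 4 \left(-8\right) \left(391 - 610\right) - 493053 = \left(-32\right) \left(-219\right) - 493053 = 7008 - 493053 = -486045$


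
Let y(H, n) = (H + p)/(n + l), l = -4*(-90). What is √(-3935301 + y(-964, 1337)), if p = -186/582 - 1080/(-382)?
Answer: 2*I*√972505161029806693393/31440319 ≈ 1983.8*I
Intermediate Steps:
l = 360
p = 46459/18527 (p = -186*1/582 - 1080*(-1/382) = -31/97 + 540/191 = 46459/18527 ≈ 2.5076)
y(H, n) = (46459/18527 + H)/(360 + n) (y(H, n) = (H + 46459/18527)/(n + 360) = (46459/18527 + H)/(360 + n))
√(-3935301 + y(-964, 1337)) = √(-3935301 + (46459/18527 - 964)/(360 + 1337)) = √(-3935301 - 17813569/18527/1697) = √(-3935301 + (1/1697)*(-17813569/18527)) = √(-3935301 - 17813569/31440319) = √(-123727136614588/31440319) = 2*I*√972505161029806693393/31440319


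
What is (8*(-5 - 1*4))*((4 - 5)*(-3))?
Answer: -216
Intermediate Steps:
(8*(-5 - 1*4))*((4 - 5)*(-3)) = (8*(-5 - 4))*(-1*(-3)) = (8*(-9))*3 = -72*3 = -216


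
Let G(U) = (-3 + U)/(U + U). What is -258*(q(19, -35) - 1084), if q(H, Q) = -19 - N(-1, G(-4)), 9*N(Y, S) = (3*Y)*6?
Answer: 284058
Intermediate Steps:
G(U) = (-3 + U)/(2*U) (G(U) = (-3 + U)/((2*U)) = (-3 + U)*(1/(2*U)) = (-3 + U)/(2*U))
N(Y, S) = 2*Y (N(Y, S) = ((3*Y)*6)/9 = (18*Y)/9 = 2*Y)
q(H, Q) = -17 (q(H, Q) = -19 - 2*(-1) = -19 - 1*(-2) = -19 + 2 = -17)
-258*(q(19, -35) - 1084) = -258*(-17 - 1084) = -258*(-1101) = 284058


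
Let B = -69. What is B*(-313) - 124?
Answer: 21473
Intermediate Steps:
B*(-313) - 124 = -69*(-313) - 124 = 21597 - 124 = 21473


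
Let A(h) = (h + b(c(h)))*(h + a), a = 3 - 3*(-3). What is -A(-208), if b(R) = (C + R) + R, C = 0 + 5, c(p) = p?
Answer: -121324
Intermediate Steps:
a = 12 (a = 3 + 9 = 12)
C = 5
b(R) = 5 + 2*R (b(R) = (5 + R) + R = 5 + 2*R)
A(h) = (5 + 3*h)*(12 + h) (A(h) = (h + (5 + 2*h))*(h + 12) = (5 + 3*h)*(12 + h))
-A(-208) = -(60 + 3*(-208)**2 + 41*(-208)) = -(60 + 3*43264 - 8528) = -(60 + 129792 - 8528) = -1*121324 = -121324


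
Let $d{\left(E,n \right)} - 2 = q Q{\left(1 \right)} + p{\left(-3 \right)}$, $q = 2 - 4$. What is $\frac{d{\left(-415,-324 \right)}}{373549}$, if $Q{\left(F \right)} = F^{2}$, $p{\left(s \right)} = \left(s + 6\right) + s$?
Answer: $0$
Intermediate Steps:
$q = -2$ ($q = 2 - 4 = -2$)
$p{\left(s \right)} = 6 + 2 s$ ($p{\left(s \right)} = \left(6 + s\right) + s = 6 + 2 s$)
$d{\left(E,n \right)} = 0$ ($d{\left(E,n \right)} = 2 + \left(- 2 \cdot 1^{2} + \left(6 + 2 \left(-3\right)\right)\right) = 2 + \left(\left(-2\right) 1 + \left(6 - 6\right)\right) = 2 + \left(-2 + 0\right) = 2 - 2 = 0$)
$\frac{d{\left(-415,-324 \right)}}{373549} = \frac{0}{373549} = 0 \cdot \frac{1}{373549} = 0$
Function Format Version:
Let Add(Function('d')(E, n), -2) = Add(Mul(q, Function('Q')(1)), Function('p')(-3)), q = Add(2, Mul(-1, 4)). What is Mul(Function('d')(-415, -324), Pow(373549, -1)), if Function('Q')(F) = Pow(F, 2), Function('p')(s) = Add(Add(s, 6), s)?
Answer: 0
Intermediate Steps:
q = -2 (q = Add(2, -4) = -2)
Function('p')(s) = Add(6, Mul(2, s)) (Function('p')(s) = Add(Add(6, s), s) = Add(6, Mul(2, s)))
Function('d')(E, n) = 0 (Function('d')(E, n) = Add(2, Add(Mul(-2, Pow(1, 2)), Add(6, Mul(2, -3)))) = Add(2, Add(Mul(-2, 1), Add(6, -6))) = Add(2, Add(-2, 0)) = Add(2, -2) = 0)
Mul(Function('d')(-415, -324), Pow(373549, -1)) = Mul(0, Pow(373549, -1)) = Mul(0, Rational(1, 373549)) = 0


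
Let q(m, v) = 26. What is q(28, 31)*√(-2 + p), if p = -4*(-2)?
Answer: 26*√6 ≈ 63.687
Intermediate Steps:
p = 8
q(28, 31)*√(-2 + p) = 26*√(-2 + 8) = 26*√6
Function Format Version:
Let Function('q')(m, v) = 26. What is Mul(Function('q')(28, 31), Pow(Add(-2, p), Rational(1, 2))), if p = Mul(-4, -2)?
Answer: Mul(26, Pow(6, Rational(1, 2))) ≈ 63.687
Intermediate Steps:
p = 8
Mul(Function('q')(28, 31), Pow(Add(-2, p), Rational(1, 2))) = Mul(26, Pow(Add(-2, 8), Rational(1, 2))) = Mul(26, Pow(6, Rational(1, 2)))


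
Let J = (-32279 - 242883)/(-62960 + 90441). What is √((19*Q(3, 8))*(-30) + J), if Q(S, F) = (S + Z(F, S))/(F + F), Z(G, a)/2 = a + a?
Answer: I*√6577993467302/109924 ≈ 23.332*I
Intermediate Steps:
J = -275162/27481 ≈ -10.013
Z(G, a) = 4*a (Z(G, a) = 2*(a + a) = 2*(2*a) = 4*a)
Q(S, F) = 5*S/(2*F) (Q(S, F) = (S + 4*S)/(F + F) = (5*S)/((2*F)) = (5*S)*(1/(2*F)) = 5*S/(2*F))
√((19*Q(3, 8))*(-30) + J) = √((19*((5/2)*3/8))*(-30) - 275162/27481) = √((19*((5/2)*3*(⅛)))*(-30) - 275162/27481) = √((19*(15/16))*(-30) - 275162/27481) = √((285/16)*(-30) - 275162/27481) = √(-4275/8 - 275162/27481) = √(-119682571/219848) = I*√6577993467302/109924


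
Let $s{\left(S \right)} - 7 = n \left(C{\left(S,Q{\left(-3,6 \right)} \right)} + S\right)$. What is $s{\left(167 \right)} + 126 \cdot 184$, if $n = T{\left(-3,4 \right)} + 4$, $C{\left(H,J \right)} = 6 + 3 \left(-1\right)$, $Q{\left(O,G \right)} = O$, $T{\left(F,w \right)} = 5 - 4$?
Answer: $24041$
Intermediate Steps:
$T{\left(F,w \right)} = 1$ ($T{\left(F,w \right)} = 5 - 4 = 1$)
$C{\left(H,J \right)} = 3$ ($C{\left(H,J \right)} = 6 - 3 = 3$)
$n = 5$ ($n = 1 + 4 = 5$)
$s{\left(S \right)} = 22 + 5 S$ ($s{\left(S \right)} = 7 + 5 \left(3 + S\right) = 7 + \left(15 + 5 S\right) = 22 + 5 S$)
$s{\left(167 \right)} + 126 \cdot 184 = \left(22 + 5 \cdot 167\right) + 126 \cdot 184 = \left(22 + 835\right) + 23184 = 857 + 23184 = 24041$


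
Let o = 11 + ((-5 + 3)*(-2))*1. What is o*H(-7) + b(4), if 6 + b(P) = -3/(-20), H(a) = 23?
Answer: 6783/20 ≈ 339.15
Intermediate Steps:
b(P) = -117/20 (b(P) = -6 - 3/(-20) = -6 - 3*(-1/20) = -6 + 3/20 = -117/20)
o = 15 (o = 11 - 2*(-2)*1 = 11 + 4*1 = 11 + 4 = 15)
o*H(-7) + b(4) = 15*23 - 117/20 = 345 - 117/20 = 6783/20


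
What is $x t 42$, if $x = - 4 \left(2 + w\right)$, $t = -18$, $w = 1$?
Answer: $9072$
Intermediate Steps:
$x = -12$ ($x = - 4 \left(2 + 1\right) = \left(-4\right) 3 = -12$)
$x t 42 = \left(-12\right) \left(-18\right) 42 = 216 \cdot 42 = 9072$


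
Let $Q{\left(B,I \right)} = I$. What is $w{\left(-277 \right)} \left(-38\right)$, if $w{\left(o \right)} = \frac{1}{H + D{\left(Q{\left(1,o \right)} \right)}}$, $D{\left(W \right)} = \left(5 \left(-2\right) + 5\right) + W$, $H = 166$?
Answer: $\frac{19}{58} \approx 0.32759$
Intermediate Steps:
$D{\left(W \right)} = -5 + W$ ($D{\left(W \right)} = \left(-10 + 5\right) + W = -5 + W$)
$w{\left(o \right)} = \frac{1}{161 + o}$ ($w{\left(o \right)} = \frac{1}{166 + \left(-5 + o\right)} = \frac{1}{161 + o}$)
$w{\left(-277 \right)} \left(-38\right) = \frac{1}{161 - 277} \left(-38\right) = \frac{1}{-116} \left(-38\right) = \left(- \frac{1}{116}\right) \left(-38\right) = \frac{19}{58}$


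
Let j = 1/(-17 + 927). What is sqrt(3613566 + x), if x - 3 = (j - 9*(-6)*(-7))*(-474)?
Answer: 33*sqrt(721021210)/455 ≈ 1947.5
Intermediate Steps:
j = 1/910 ≈ 0.0010989
x = 81524388/455 (x = 3 + (1/910 - 9*(-6)*(-7))*(-474) = 3 + (1/910 + 54*(-7))*(-474) = 3 + (1/910 - 378)*(-474) = 3 - 343979/910*(-474) = 3 + 81523023/455 = 81524388/455 ≈ 1.7917e+5)
sqrt(3613566 + x) = sqrt(3613566 + 81524388/455) = sqrt(1725696918/455) = 33*sqrt(721021210)/455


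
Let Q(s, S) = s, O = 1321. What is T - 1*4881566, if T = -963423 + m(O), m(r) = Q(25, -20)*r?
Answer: -5811964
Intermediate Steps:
m(r) = 25*r
T = -930398 (T = -963423 + 25*1321 = -963423 + 33025 = -930398)
T - 1*4881566 = -930398 - 1*4881566 = -930398 - 4881566 = -5811964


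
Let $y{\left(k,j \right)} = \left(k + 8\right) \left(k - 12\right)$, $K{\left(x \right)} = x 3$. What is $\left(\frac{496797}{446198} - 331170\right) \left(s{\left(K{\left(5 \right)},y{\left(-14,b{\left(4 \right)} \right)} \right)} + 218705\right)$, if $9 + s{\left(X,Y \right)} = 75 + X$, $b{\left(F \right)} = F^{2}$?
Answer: $- \frac{16164663929748159}{223099} \approx -7.2455 \cdot 10^{10}$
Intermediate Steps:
$K{\left(x \right)} = 3 x$
$y{\left(k,j \right)} = \left(-12 + k\right) \left(8 + k\right)$ ($y{\left(k,j \right)} = \left(8 + k\right) \left(-12 + k\right) = \left(-12 + k\right) \left(8 + k\right)$)
$s{\left(X,Y \right)} = 66 + X$ ($s{\left(X,Y \right)} = -9 + \left(75 + X\right) = 66 + X$)
$\left(\frac{496797}{446198} - 331170\right) \left(s{\left(K{\left(5 \right)},y{\left(-14,b{\left(4 \right)} \right)} \right)} + 218705\right) = \left(\frac{496797}{446198} - 331170\right) \left(\left(66 + 3 \cdot 5\right) + 218705\right) = \left(496797 \cdot \frac{1}{446198} - 331170\right) \left(\left(66 + 15\right) + 218705\right) = \left(\frac{496797}{446198} - 331170\right) \left(81 + 218705\right) = \left(- \frac{147766894863}{446198}\right) 218786 = - \frac{16164663929748159}{223099}$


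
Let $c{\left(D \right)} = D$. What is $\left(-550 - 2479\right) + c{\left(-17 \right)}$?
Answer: $-3046$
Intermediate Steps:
$\left(-550 - 2479\right) + c{\left(-17 \right)} = \left(-550 - 2479\right) - 17 = -3029 - 17 = -3046$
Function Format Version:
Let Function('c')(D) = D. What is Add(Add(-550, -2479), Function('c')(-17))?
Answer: -3046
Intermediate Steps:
Add(Add(-550, -2479), Function('c')(-17)) = Add(Add(-550, -2479), -17) = Add(-3029, -17) = -3046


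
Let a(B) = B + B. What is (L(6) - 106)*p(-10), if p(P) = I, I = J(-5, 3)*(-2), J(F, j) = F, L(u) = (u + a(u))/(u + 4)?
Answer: -1042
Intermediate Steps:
a(B) = 2*B
L(u) = 3*u/(4 + u) (L(u) = (u + 2*u)/(u + 4) = (3*u)/(4 + u) = 3*u/(4 + u))
I = 10 (I = -5*(-2) = 10)
p(P) = 10
(L(6) - 106)*p(-10) = (3*6/(4 + 6) - 106)*10 = (3*6/10 - 106)*10 = (3*6*(⅒) - 106)*10 = (9/5 - 106)*10 = -521/5*10 = -1042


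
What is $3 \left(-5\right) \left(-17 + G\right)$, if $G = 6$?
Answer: $165$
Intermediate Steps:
$3 \left(-5\right) \left(-17 + G\right) = 3 \left(-5\right) \left(-17 + 6\right) = \left(-15\right) \left(-11\right) = 165$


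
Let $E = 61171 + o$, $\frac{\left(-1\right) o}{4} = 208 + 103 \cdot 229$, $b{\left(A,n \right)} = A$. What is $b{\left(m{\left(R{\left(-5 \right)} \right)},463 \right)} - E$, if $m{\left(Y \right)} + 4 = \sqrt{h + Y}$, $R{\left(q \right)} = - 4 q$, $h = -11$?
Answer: $34008$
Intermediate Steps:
$m{\left(Y \right)} = -4 + \sqrt{-11 + Y}$
$o = -95180$ ($o = - 4 \left(208 + 103 \cdot 229\right) = - 4 \left(208 + 23587\right) = \left(-4\right) 23795 = -95180$)
$E = -34009$ ($E = 61171 - 95180 = -34009$)
$b{\left(m{\left(R{\left(-5 \right)} \right)},463 \right)} - E = \left(-4 + \sqrt{-11 - -20}\right) - -34009 = \left(-4 + \sqrt{-11 + 20}\right) + 34009 = \left(-4 + \sqrt{9}\right) + 34009 = \left(-4 + 3\right) + 34009 = -1 + 34009 = 34008$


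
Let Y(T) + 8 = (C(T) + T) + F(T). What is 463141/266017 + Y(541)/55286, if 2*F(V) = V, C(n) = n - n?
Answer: 51637915971/29414031724 ≈ 1.7556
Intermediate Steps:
C(n) = 0
F(V) = V/2
Y(T) = -8 + 3*T/2 (Y(T) = -8 + ((0 + T) + T/2) = -8 + (T + T/2) = -8 + 3*T/2)
463141/266017 + Y(541)/55286 = 463141/266017 + (-8 + (3/2)*541)/55286 = 463141*(1/266017) + (-8 + 1623/2)*(1/55286) = 463141/266017 + (1607/2)*(1/55286) = 463141/266017 + 1607/110572 = 51637915971/29414031724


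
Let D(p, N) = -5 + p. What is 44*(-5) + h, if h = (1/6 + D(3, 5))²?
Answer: -7799/36 ≈ -216.64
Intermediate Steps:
h = 121/36 (h = (1/6 + (-5 + 3))² = (⅙ - 2)² = (-11/6)² = 121/36 ≈ 3.3611)
44*(-5) + h = 44*(-5) + 121/36 = -220 + 121/36 = -7799/36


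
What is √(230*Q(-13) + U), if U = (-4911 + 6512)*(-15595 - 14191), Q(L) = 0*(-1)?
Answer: I*√47687386 ≈ 6905.6*I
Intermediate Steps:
Q(L) = 0
U = -47687386 (U = 1601*(-29786) = -47687386)
√(230*Q(-13) + U) = √(230*0 - 47687386) = √(0 - 47687386) = √(-47687386) = I*√47687386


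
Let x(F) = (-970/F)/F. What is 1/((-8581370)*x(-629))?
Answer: 395641/8323928900 ≈ 4.7531e-5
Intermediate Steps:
x(F) = -970/F²
1/((-8581370)*x(-629)) = 1/((-8581370)*((-970/(-629)²))) = -1/(8581370*((-970*1/395641))) = -1/(8581370*(-970/395641)) = -1/8581370*(-395641/970) = 395641/8323928900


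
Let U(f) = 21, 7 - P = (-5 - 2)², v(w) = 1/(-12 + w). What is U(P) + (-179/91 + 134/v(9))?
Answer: -34850/91 ≈ -382.97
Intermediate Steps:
P = -42 (P = 7 - (-5 - 2)² = 7 - 1*(-7)² = 7 - 1*49 = 7 - 49 = -42)
U(P) + (-179/91 + 134/v(9)) = 21 + (-179/91 + 134/(1/(-12 + 9))) = 21 + (-179*1/91 + 134/(1/(-3))) = 21 + (-179/91 + 134/(-⅓)) = 21 + (-179/91 + 134*(-3)) = 21 + (-179/91 - 402) = 21 - 36761/91 = -34850/91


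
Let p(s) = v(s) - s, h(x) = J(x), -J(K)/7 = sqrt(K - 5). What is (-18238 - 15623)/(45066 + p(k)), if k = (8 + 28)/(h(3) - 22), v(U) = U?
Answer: -11287/15022 ≈ -0.75136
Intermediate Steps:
J(K) = -7*sqrt(-5 + K) (J(K) = -7*sqrt(K - 5) = -7*sqrt(-5 + K))
h(x) = -7*sqrt(-5 + x)
k = 36/(-22 - 7*I*sqrt(2)) (k = (8 + 28)/(-7*sqrt(-5 + 3) - 22) = 36/(-7*I*sqrt(2) - 22) = 36/(-22 - 7*I*sqrt(2)) ≈ -1.3608 + 0.61234*I)
p(s) = 0 (p(s) = s - s = 0)
(-18238 - 15623)/(45066 + p(k)) = (-18238 - 15623)/(45066 + 0) = -33861/45066 = -33861*1/45066 = -11287/15022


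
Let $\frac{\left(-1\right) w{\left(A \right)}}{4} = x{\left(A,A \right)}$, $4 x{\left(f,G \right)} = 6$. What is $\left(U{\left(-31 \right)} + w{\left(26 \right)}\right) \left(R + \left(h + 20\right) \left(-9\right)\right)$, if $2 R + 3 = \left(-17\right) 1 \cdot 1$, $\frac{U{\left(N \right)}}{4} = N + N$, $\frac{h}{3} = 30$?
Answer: $254000$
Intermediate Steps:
$h = 90$ ($h = 3 \cdot 30 = 90$)
$U{\left(N \right)} = 8 N$ ($U{\left(N \right)} = 4 \left(N + N\right) = 4 \cdot 2 N = 8 N$)
$x{\left(f,G \right)} = \frac{3}{2}$ ($x{\left(f,G \right)} = \frac{1}{4} \cdot 6 = \frac{3}{2}$)
$w{\left(A \right)} = -6$ ($w{\left(A \right)} = \left(-4\right) \frac{3}{2} = -6$)
$R = -10$ ($R = - \frac{3}{2} + \frac{\left(-17\right) 1 \cdot 1}{2} = - \frac{3}{2} + \frac{\left(-17\right) 1}{2} = - \frac{3}{2} + \frac{1}{2} \left(-17\right) = - \frac{3}{2} - \frac{17}{2} = -10$)
$\left(U{\left(-31 \right)} + w{\left(26 \right)}\right) \left(R + \left(h + 20\right) \left(-9\right)\right) = \left(8 \left(-31\right) - 6\right) \left(-10 + \left(90 + 20\right) \left(-9\right)\right) = \left(-248 - 6\right) \left(-10 + 110 \left(-9\right)\right) = - 254 \left(-10 - 990\right) = \left(-254\right) \left(-1000\right) = 254000$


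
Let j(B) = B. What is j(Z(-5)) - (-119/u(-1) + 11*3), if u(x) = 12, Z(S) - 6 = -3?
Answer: -241/12 ≈ -20.083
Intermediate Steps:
Z(S) = 3 (Z(S) = 6 - 3 = 3)
j(Z(-5)) - (-119/u(-1) + 11*3) = 3 - (-119/12 + 11*3) = 3 - (-119*1/12 + 33) = 3 - (-119/12 + 33) = 3 - 1*277/12 = 3 - 277/12 = -241/12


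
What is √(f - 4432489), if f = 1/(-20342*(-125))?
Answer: I*√1146344056977020790/508550 ≈ 2105.3*I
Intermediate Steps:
f = 1/2542750 ≈ 3.9328e-7
√(f - 4432489) = √(1/2542750 - 4432489) = √(-11270711404749/2542750) = I*√1146344056977020790/508550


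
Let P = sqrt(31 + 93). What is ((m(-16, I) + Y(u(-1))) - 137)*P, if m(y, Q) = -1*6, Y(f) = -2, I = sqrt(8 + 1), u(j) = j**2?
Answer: -290*sqrt(31) ≈ -1614.7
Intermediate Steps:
I = 3 (I = sqrt(9) = 3)
m(y, Q) = -6
P = 2*sqrt(31) (P = sqrt(124) = 2*sqrt(31) ≈ 11.136)
((m(-16, I) + Y(u(-1))) - 137)*P = ((-6 - 2) - 137)*(2*sqrt(31)) = (-8 - 137)*(2*sqrt(31)) = -290*sqrt(31)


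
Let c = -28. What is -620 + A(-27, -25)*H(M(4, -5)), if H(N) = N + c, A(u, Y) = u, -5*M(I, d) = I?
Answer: 788/5 ≈ 157.60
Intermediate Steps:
M(I, d) = -I/5
H(N) = -28 + N (H(N) = N - 28 = -28 + N)
-620 + A(-27, -25)*H(M(4, -5)) = -620 - 27*(-28 - 1/5*4) = -620 - 27*(-28 - 4/5) = -620 - 27*(-144/5) = -620 + 3888/5 = 788/5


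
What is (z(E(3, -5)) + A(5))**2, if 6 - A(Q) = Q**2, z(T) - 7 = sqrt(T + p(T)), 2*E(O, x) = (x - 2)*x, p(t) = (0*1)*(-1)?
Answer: (-24 + sqrt(70))**2/4 ≈ 61.101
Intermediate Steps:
p(t) = 0 (p(t) = 0*(-1) = 0)
E(O, x) = x*(-2 + x)/2 (E(O, x) = ((x - 2)*x)/2 = ((-2 + x)*x)/2 = (x*(-2 + x))/2 = x*(-2 + x)/2)
z(T) = 7 + sqrt(T) (z(T) = 7 + sqrt(T + 0) = 7 + sqrt(T))
A(Q) = 6 - Q**2
(z(E(3, -5)) + A(5))**2 = ((7 + sqrt((1/2)*(-5)*(-2 - 5))) + (6 - 1*5**2))**2 = ((7 + sqrt((1/2)*(-5)*(-7))) + (6 - 1*25))**2 = ((7 + sqrt(35/2)) + (6 - 25))**2 = ((7 + sqrt(70)/2) - 19)**2 = (-12 + sqrt(70)/2)**2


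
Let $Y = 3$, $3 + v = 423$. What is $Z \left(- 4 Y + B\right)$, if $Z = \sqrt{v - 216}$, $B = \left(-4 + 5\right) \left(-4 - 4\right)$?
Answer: $- 40 \sqrt{51} \approx -285.66$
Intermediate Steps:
$v = 420$ ($v = -3 + 423 = 420$)
$B = -8$ ($B = 1 \left(-8\right) = -8$)
$Z = 2 \sqrt{51}$ ($Z = \sqrt{420 - 216} = \sqrt{204} = 2 \sqrt{51} \approx 14.283$)
$Z \left(- 4 Y + B\right) = 2 \sqrt{51} \left(\left(-4\right) 3 - 8\right) = 2 \sqrt{51} \left(-12 - 8\right) = 2 \sqrt{51} \left(-20\right) = - 40 \sqrt{51}$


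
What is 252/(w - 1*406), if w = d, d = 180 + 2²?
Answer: -42/37 ≈ -1.1351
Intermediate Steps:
d = 184 (d = 180 + 4 = 184)
w = 184
252/(w - 1*406) = 252/(184 - 1*406) = 252/(184 - 406) = 252/(-222) = 252*(-1/222) = -42/37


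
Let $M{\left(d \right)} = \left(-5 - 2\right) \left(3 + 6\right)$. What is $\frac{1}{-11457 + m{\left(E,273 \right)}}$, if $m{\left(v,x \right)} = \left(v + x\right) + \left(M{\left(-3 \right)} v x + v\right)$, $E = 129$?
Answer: $- \frac{1}{2229597} \approx -4.4851 \cdot 10^{-7}$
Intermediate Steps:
$M{\left(d \right)} = -63$ ($M{\left(d \right)} = \left(-7\right) 9 = -63$)
$m{\left(v,x \right)} = x + 2 v - 63 v x$ ($m{\left(v,x \right)} = \left(v + x\right) + \left(- 63 v x + v\right) = \left(v + x\right) - \left(- v + 63 v x\right) = x + 2 v - 63 v x$)
$\frac{1}{-11457 + m{\left(E,273 \right)}} = \frac{1}{-11457 + \left(273 + 2 \cdot 129 - 8127 \cdot 273\right)} = \frac{1}{-11457 + \left(273 + 258 - 2218671\right)} = \frac{1}{-11457 - 2218140} = \frac{1}{-2229597} = - \frac{1}{2229597}$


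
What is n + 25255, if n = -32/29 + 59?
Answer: 734074/29 ≈ 25313.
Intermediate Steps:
n = 1679/29 (n = -32*1/29 + 59 = -32/29 + 59 = 1679/29 ≈ 57.897)
n + 25255 = 1679/29 + 25255 = 734074/29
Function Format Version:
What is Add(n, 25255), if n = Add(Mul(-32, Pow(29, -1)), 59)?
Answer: Rational(734074, 29) ≈ 25313.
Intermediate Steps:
n = Rational(1679, 29) (n = Add(Mul(-32, Rational(1, 29)), 59) = Add(Rational(-32, 29), 59) = Rational(1679, 29) ≈ 57.897)
Add(n, 25255) = Add(Rational(1679, 29), 25255) = Rational(734074, 29)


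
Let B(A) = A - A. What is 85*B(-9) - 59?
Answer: -59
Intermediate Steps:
B(A) = 0
85*B(-9) - 59 = 85*0 - 59 = 0 - 59 = -59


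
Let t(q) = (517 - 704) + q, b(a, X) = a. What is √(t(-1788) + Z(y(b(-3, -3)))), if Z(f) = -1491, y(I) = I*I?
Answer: I*√3466 ≈ 58.873*I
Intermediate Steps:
y(I) = I²
t(q) = -187 + q
√(t(-1788) + Z(y(b(-3, -3)))) = √((-187 - 1788) - 1491) = √(-1975 - 1491) = √(-3466) = I*√3466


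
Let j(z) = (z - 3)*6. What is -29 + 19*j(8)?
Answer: 541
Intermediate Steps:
j(z) = -18 + 6*z (j(z) = (-3 + z)*6 = -18 + 6*z)
-29 + 19*j(8) = -29 + 19*(-18 + 6*8) = -29 + 19*(-18 + 48) = -29 + 19*30 = -29 + 570 = 541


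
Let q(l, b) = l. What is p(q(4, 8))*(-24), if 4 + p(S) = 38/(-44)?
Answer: 1284/11 ≈ 116.73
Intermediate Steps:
p(S) = -107/22 (p(S) = -4 + 38/(-44) = -4 + 38*(-1/44) = -4 - 19/22 = -107/22)
p(q(4, 8))*(-24) = -107/22*(-24) = 1284/11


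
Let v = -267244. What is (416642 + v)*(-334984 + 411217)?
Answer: 11389057734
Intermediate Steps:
(416642 + v)*(-334984 + 411217) = (416642 - 267244)*(-334984 + 411217) = 149398*76233 = 11389057734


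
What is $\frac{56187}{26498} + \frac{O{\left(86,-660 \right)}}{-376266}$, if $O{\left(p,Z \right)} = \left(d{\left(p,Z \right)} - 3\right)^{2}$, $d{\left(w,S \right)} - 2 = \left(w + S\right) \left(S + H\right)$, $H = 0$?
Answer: $- \frac{950736250168229}{2492574117} \approx -3.8143 \cdot 10^{5}$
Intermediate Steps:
$d{\left(w,S \right)} = 2 + S \left(S + w\right)$ ($d{\left(w,S \right)} = 2 + \left(w + S\right) \left(S + 0\right) = 2 + \left(S + w\right) S = 2 + S \left(S + w\right)$)
$O{\left(p,Z \right)} = \left(-1 + Z^{2} + Z p\right)^{2}$ ($O{\left(p,Z \right)} = \left(\left(2 + Z^{2} + Z p\right) - 3\right)^{2} = \left(-1 + Z^{2} + Z p\right)^{2}$)
$\frac{56187}{26498} + \frac{O{\left(86,-660 \right)}}{-376266} = \frac{56187}{26498} + \frac{\left(-1 + \left(-660\right)^{2} - 56760\right)^{2}}{-376266} = 56187 \cdot \frac{1}{26498} + \left(-1 + 435600 - 56760\right)^{2} \left(- \frac{1}{376266}\right) = \frac{56187}{26498} + 378839^{2} \left(- \frac{1}{376266}\right) = \frac{56187}{26498} + 143518987921 \left(- \frac{1}{376266}\right) = \frac{56187}{26498} - \frac{143518987921}{376266} = - \frac{950736250168229}{2492574117}$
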